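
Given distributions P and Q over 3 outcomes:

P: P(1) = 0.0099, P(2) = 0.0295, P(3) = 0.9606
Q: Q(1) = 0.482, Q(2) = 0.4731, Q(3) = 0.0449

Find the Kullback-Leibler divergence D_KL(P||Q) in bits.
4.0714 bits

D_KL(P||Q) = Σ P(x) log₂(P(x)/Q(x))

Computing term by term:
  P(1)·log₂(P(1)/Q(1)) = 0.0099·log₂(0.0099/0.482) = -0.05549
  P(2)·log₂(P(2)/Q(2)) = 0.0295·log₂(0.0295/0.4731) = -0.11810
  P(3)·log₂(P(3)/Q(3)) = 0.9606·log₂(0.9606/0.0449) = 4.24503

D_KL(P||Q) = -0.05549 - 0.11810 + 4.24503 = 4.07144 ≈ 4.0714 bits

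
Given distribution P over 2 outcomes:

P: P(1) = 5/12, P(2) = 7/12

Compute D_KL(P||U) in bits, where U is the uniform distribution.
0.0201 bits

U(i) = 1/2 for all i

D_KL(P||U) = Σ P(x) log₂(P(x) / (1/2))
           = Σ P(x) log₂(P(x)) + log₂(2)
           = log₂(2) - H(P)

H(P) = -Σ P(x) log₂(P(x)):
  -P(1)·log₂(P(1)) = -(5/12)·log₂(5/12) = 0.52626
  -P(2)·log₂(P(2)) = -(7/12)·log₂(7/12) = 0.45360
H(P) = 0.52626 + 0.45360 = 0.97986 bits

log₂(2) = 1.00000 bits

D_KL(P||U) = 1.00000 - 0.97986 = 0.02014 ≈ 0.0201 bits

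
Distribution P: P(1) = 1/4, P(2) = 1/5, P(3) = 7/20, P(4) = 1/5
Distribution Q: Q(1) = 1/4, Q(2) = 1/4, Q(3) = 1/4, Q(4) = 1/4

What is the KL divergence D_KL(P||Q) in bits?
0.0411 bits

D_KL(P||Q) = Σ P(x) log₂(P(x)/Q(x))

Computing term by term:
  P(1)·log₂(P(1)/Q(1)) = (1/4)·log₂((1/4)/(1/4)) = 0.00000
  P(2)·log₂(P(2)/Q(2)) = (1/5)·log₂((1/5)/(1/4)) = -0.06439
  P(3)·log₂(P(3)/Q(3)) = (7/20)·log₂((7/20)/(1/4)) = 0.16990
  P(4)·log₂(P(4)/Q(4)) = (1/5)·log₂((1/5)/(1/4)) = -0.06439

D_KL(P||Q) = 0.00000 - 0.06439 + 0.16990 - 0.06439 = 0.04112 ≈ 0.0411 bits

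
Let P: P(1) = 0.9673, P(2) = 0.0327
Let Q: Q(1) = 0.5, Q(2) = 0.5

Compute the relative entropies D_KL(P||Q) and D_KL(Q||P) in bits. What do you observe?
D_KL(P||Q) = 0.7922 bits, D_KL(Q||P) = 1.4913 bits. The two directions give different values (D_KL(Q||P) exceeds D_KL(P||Q) by 0.6991 bits): KL divergence is asymmetric.

D_KL(P||Q) = Σ P(x) log₂(P(x)/Q(x))

Computing term by term:
  P(1)·log₂(P(1)/Q(1)) = 0.9673·log₂(0.9673/0.5) = 0.92090
  P(2)·log₂(P(2)/Q(2)) = 0.0327·log₂(0.0327/0.5) = -0.12866

D_KL(P||Q) = 0.92090 - 0.12866 = 0.79224 ≈ 0.7922 bits

D_KL(Q||P) = Σ Q(x) log₂(Q(x)/P(x))

Computing term by term:
  Q(1)·log₂(Q(1)/P(1)) = 0.5·log₂(0.5/0.9673) = -0.47602
  Q(2)·log₂(Q(2)/P(2)) = 0.5·log₂(0.5/0.0327) = 1.96728

D_KL(Q||P) = -0.47602 + 1.96728 = 1.49126 ≈ 1.4913 bits

These are NOT equal (difference: 0.6991 bits). KL divergence is asymmetric: D_KL(P||Q) ≠ D_KL(Q||P) in general.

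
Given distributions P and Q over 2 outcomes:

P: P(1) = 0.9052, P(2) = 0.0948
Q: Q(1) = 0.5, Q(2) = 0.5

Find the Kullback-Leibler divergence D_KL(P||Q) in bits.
0.5477 bits

D_KL(P||Q) = Σ P(x) log₂(P(x)/Q(x))

Computing term by term:
  P(1)·log₂(P(1)/Q(1)) = 0.9052·log₂(0.9052/0.5) = 0.77513
  P(2)·log₂(P(2)/Q(2)) = 0.0948·log₂(0.0948/0.5) = -0.22742

D_KL(P||Q) = 0.77513 - 0.22742 = 0.54771 ≈ 0.5477 bits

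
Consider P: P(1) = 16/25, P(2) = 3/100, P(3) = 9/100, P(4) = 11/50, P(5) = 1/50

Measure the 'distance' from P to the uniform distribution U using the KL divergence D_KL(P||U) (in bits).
0.8520 bits

U(i) = 1/5 for all i

D_KL(P||U) = Σ P(x) log₂(P(x) / (1/5))
           = Σ P(x) log₂(P(x)) + log₂(5)
           = log₂(5) - H(P)

H(P) = -Σ P(x) log₂(P(x)):
  -P(1)·log₂(P(1)) = -(16/25)·log₂(16/25) = 0.41207
  -P(2)·log₂(P(2)) = -(3/100)·log₂(3/100) = 0.15177
  -P(3)·log₂(P(3)) = -(9/100)·log₂(9/100) = 0.31265
  -P(4)·log₂(P(4)) = -(11/50)·log₂(11/50) = 0.48057
  -P(5)·log₂(P(5)) = -(1/50)·log₂(1/50) = 0.11288
H(P) = 0.41207 + 0.15177 + 0.31265 + 0.48057 + 0.11288 = 1.46994 bits

log₂(5) = 2.32193 bits

D_KL(P||U) = 2.32193 - 1.46994 = 0.85199 ≈ 0.8520 bits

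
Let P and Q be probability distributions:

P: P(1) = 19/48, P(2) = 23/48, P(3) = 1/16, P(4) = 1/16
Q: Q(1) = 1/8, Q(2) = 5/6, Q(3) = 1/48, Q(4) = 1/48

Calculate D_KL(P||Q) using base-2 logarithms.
0.4738 bits

D_KL(P||Q) = Σ P(x) log₂(P(x)/Q(x))

Computing term by term:
  P(1)·log₂(P(1)/Q(1)) = (19/48)·log₂((19/48)/(1/8)) = 0.65826
  P(2)·log₂(P(2)/Q(2)) = (23/48)·log₂((23/48)/(5/6)) = -0.38255
  P(3)·log₂(P(3)/Q(3)) = (1/16)·log₂((1/16)/(1/48)) = 0.09906
  P(4)·log₂(P(4)/Q(4)) = (1/16)·log₂((1/16)/(1/48)) = 0.09906

D_KL(P||Q) = 0.65826 - 0.38255 + 0.09906 + 0.09906 = 0.47383 ≈ 0.4738 bits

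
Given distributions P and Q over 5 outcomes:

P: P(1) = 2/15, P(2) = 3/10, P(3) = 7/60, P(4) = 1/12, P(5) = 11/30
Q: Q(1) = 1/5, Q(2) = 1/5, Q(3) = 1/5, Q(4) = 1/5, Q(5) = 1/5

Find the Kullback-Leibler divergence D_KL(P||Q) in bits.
0.2222 bits

D_KL(P||Q) = Σ P(x) log₂(P(x)/Q(x))

Computing term by term:
  P(1)·log₂(P(1)/Q(1)) = (2/15)·log₂((2/15)/(1/5)) = -0.07800
  P(2)·log₂(P(2)/Q(2)) = (3/10)·log₂((3/10)/(1/5)) = 0.17549
  P(3)·log₂(P(3)/Q(3)) = (7/60)·log₂((7/60)/(1/5)) = -0.09072
  P(4)·log₂(P(4)/Q(4)) = (1/12)·log₂((1/12)/(1/5)) = -0.10525
  P(5)·log₂(P(5)/Q(5)) = (11/30)·log₂((11/30)/(1/5)) = 0.32064

D_KL(P||Q) = -0.07800 + 0.17549 - 0.09072 - 0.10525 + 0.32064 = 0.22216 ≈ 0.2222 bits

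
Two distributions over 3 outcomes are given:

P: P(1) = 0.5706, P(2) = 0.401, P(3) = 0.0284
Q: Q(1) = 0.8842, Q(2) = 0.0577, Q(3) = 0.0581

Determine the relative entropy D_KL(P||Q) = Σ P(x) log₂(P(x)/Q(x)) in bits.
0.7317 bits

D_KL(P||Q) = Σ P(x) log₂(P(x)/Q(x))

Computing term by term:
  P(1)·log₂(P(1)/Q(1)) = 0.5706·log₂(0.5706/0.8842) = -0.36056
  P(2)·log₂(P(2)/Q(2)) = 0.401·log₂(0.401/0.0577) = 1.12158
  P(3)·log₂(P(3)/Q(3)) = 0.0284·log₂(0.0284/0.0581) = -0.02933

D_KL(P||Q) = -0.36056 + 1.12158 - 0.02933 = 0.73169 ≈ 0.7317 bits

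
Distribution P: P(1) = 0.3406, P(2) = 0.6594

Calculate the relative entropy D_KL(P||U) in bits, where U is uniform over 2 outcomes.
0.0746 bits

U(i) = 1/2 for all i

D_KL(P||U) = Σ P(x) log₂(P(x) / (1/2))
           = Σ P(x) log₂(P(x)) + log₂(2)
           = log₂(2) - H(P)

H(P) = -Σ P(x) log₂(P(x)):
  -P(1)·log₂(P(1)) = -(0.3406)·log₂(0.3406) = 0.52924
  -P(2)·log₂(P(2)) = -(0.6594)·log₂(0.6594) = 0.39615
H(P) = 0.52924 + 0.39615 = 0.92539 bits

log₂(2) = 1.00000 bits

D_KL(P||U) = 1.00000 - 0.92539 = 0.07461 ≈ 0.0746 bits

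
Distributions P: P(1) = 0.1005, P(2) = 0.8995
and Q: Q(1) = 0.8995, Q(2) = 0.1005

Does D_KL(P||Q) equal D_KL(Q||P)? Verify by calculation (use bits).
D_KL(P||Q) = 2.5264 bits, D_KL(Q||P) = 2.5264 bits. Yes — for this pair D_KL(P||Q) = D_KL(Q||P).

D_KL(P||Q) = Σ P(x) log₂(P(x)/Q(x))

Computing term by term:
  P(1)·log₂(P(1)/Q(1)) = 0.1005·log₂(0.1005/0.8995) = -0.31777
  P(2)·log₂(P(2)/Q(2)) = 0.8995·log₂(0.8995/0.1005) = 2.84415

D_KL(P||Q) = -0.31777 + 2.84415 = 2.52638 ≈ 2.5264 bits

D_KL(Q||P) = Σ Q(x) log₂(Q(x)/P(x))

Computing term by term:
  Q(1)·log₂(Q(1)/P(1)) = 0.8995·log₂(0.8995/0.1005) = 2.84415
  Q(2)·log₂(Q(2)/P(2)) = 0.1005·log₂(0.1005/0.8995) = -0.31777

D_KL(Q||P) = 2.84415 - 0.31777 = 2.52638 ≈ 2.5264 bits

These ARE equal here. Q is P with outcomes relabeled (Q(1) = P(2), Q(2) = P(1)) by a relabeling that is its own inverse, so the two sums contain exactly the same terms in a different order. This is a special case — KL divergence is not symmetric in general: D_KL(P||Q) ≠ D_KL(Q||P) for most P, Q.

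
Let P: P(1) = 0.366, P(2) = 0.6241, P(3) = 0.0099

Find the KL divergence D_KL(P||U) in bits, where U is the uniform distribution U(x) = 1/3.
0.5638 bits

U(i) = 1/3 for all i

D_KL(P||U) = Σ P(x) log₂(P(x) / (1/3))
           = Σ P(x) log₂(P(x)) + log₂(3)
           = log₂(3) - H(P)

H(P) = -Σ P(x) log₂(P(x)):
  -P(1)·log₂(P(1)) = -(0.366)·log₂(0.366) = 0.53073
  -P(2)·log₂(P(2)) = -(0.6241)·log₂(0.6241) = 0.42448
  -P(3)·log₂(P(3)) = -(0.0099)·log₂(0.0099) = 0.06592
H(P) = 0.53073 + 0.42448 + 0.06592 = 1.02113 bits

log₂(3) = 1.58496 bits

D_KL(P||U) = 1.58496 - 1.02113 = 0.56383 ≈ 0.5638 bits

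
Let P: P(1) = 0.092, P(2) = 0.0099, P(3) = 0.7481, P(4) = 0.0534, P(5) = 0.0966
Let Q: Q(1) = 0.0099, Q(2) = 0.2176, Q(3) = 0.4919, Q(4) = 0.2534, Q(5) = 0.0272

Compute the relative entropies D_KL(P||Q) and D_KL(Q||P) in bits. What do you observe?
D_KL(P||Q) = 0.7609 bits, D_KL(Q||P) = 1.1602 bits. The two directions give different values (D_KL(Q||P) exceeds D_KL(P||Q) by 0.3993 bits): KL divergence is asymmetric.

D_KL(P||Q) = Σ P(x) log₂(P(x)/Q(x))

Computing term by term:
  P(1)·log₂(P(1)/Q(1)) = 0.092·log₂(0.092/0.0099) = 0.29588
  P(2)·log₂(P(2)/Q(2)) = 0.0099·log₂(0.0099/0.2176) = -0.04414
  P(3)·log₂(P(3)/Q(3)) = 0.7481·log₂(0.7481/0.4919) = 0.45250
  P(4)·log₂(P(4)/Q(4)) = 0.0534·log₂(0.0534/0.2534) = -0.11996
  P(5)·log₂(P(5)/Q(5)) = 0.0966·log₂(0.0966/0.0272) = 0.17663

D_KL(P||Q) = 0.29588 - 0.04414 + 0.45250 - 0.11996 + 0.17663 = 0.76091 ≈ 0.7609 bits

D_KL(Q||P) = Σ Q(x) log₂(Q(x)/P(x))

Computing term by term:
  Q(1)·log₂(Q(1)/P(1)) = 0.0099·log₂(0.0099/0.092) = -0.03184
  Q(2)·log₂(Q(2)/P(2)) = 0.2176·log₂(0.2176/0.0099) = 0.97008
  Q(3)·log₂(Q(3)/P(3)) = 0.4919·log₂(0.4919/0.7481) = -0.29753
  Q(4)·log₂(Q(4)/P(4)) = 0.2534·log₂(0.2534/0.0534) = 0.56926
  Q(5)·log₂(Q(5)/P(5)) = 0.0272·log₂(0.0272/0.0966) = -0.04973

D_KL(Q||P) = -0.03184 + 0.97008 - 0.29753 + 0.56926 - 0.04973 = 1.16024 ≈ 1.1602 bits

These are NOT equal (difference: 0.3993 bits). KL divergence is asymmetric: D_KL(P||Q) ≠ D_KL(Q||P) in general.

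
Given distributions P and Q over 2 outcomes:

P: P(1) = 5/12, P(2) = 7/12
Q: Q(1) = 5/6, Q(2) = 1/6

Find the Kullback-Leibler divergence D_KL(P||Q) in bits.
0.6376 bits

D_KL(P||Q) = Σ P(x) log₂(P(x)/Q(x))

Computing term by term:
  P(1)·log₂(P(1)/Q(1)) = (5/12)·log₂((5/12)/(5/6)) = -0.41667
  P(2)·log₂(P(2)/Q(2)) = (7/12)·log₂((7/12)/(1/6)) = 1.05429

D_KL(P||Q) = -0.41667 + 1.05429 = 0.63762 ≈ 0.6376 bits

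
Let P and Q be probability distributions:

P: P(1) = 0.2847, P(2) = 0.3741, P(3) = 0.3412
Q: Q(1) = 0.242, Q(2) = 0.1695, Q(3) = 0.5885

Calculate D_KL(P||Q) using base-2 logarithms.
0.2257 bits

D_KL(P||Q) = Σ P(x) log₂(P(x)/Q(x))

Computing term by term:
  P(1)·log₂(P(1)/Q(1)) = 0.2847·log₂(0.2847/0.242) = 0.06674
  P(2)·log₂(P(2)/Q(2)) = 0.3741·log₂(0.3741/0.1695) = 0.42727
  P(3)·log₂(P(3)/Q(3)) = 0.3412·log₂(0.3412/0.5885) = -0.26833

D_KL(P||Q) = 0.06674 + 0.42727 - 0.26833 = 0.22568 ≈ 0.2257 bits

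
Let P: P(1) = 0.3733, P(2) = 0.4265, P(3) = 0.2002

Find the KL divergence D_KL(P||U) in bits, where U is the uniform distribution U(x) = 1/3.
0.0654 bits

U(i) = 1/3 for all i

D_KL(P||U) = Σ P(x) log₂(P(x) / (1/3))
           = Σ P(x) log₂(P(x)) + log₂(3)
           = log₂(3) - H(P)

H(P) = -Σ P(x) log₂(P(x)):
  -P(1)·log₂(P(1)) = -(0.3733)·log₂(0.3733) = 0.53068
  -P(2)·log₂(P(2)) = -(0.4265)·log₂(0.4265) = 0.52433
  -P(3)·log₂(P(3)) = -(0.2002)·log₂(0.2002) = 0.46456
H(P) = 0.53068 + 0.52433 + 0.46456 = 1.51957 bits

log₂(3) = 1.58496 bits

D_KL(P||U) = 1.58496 - 1.51957 = 0.06539 ≈ 0.0654 bits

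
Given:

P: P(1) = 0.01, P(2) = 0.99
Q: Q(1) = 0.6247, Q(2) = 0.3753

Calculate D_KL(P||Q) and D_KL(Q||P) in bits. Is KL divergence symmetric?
D_KL(P||Q) = 1.3257 bits, D_KL(Q||P) = 3.2012 bits. No, KL divergence is not symmetric.

D_KL(P||Q) = Σ P(x) log₂(P(x)/Q(x))

Computing term by term:
  P(1)·log₂(P(1)/Q(1)) = 0.01·log₂(0.01/0.6247) = -0.05965
  P(2)·log₂(P(2)/Q(2)) = 0.99·log₂(0.99/0.3753) = 1.38539

D_KL(P||Q) = -0.05965 + 1.38539 = 1.32574 ≈ 1.3257 bits

D_KL(Q||P) = Σ Q(x) log₂(Q(x)/P(x))

Computing term by term:
  Q(1)·log₂(Q(1)/P(1)) = 0.6247·log₂(0.6247/0.01) = 3.72639
  Q(2)·log₂(Q(2)/P(2)) = 0.3753·log₂(0.3753/0.99) = -0.52519

D_KL(Q||P) = 3.72639 - 0.52519 = 3.20120 ≈ 3.2012 bits

These are NOT equal (difference: 1.8755 bits). KL divergence is asymmetric: D_KL(P||Q) ≠ D_KL(Q||P) in general.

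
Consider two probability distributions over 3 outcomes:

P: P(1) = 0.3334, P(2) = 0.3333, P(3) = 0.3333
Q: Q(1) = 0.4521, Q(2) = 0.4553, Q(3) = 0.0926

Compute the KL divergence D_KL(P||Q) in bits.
0.3194 bits

D_KL(P||Q) = Σ P(x) log₂(P(x)/Q(x))

Computing term by term:
  P(1)·log₂(P(1)/Q(1)) = 0.3334·log₂(0.3334/0.4521) = -0.14649
  P(2)·log₂(P(2)/Q(2)) = 0.3333·log₂(0.3333/0.4553) = -0.14998
  P(3)·log₂(P(3)/Q(3)) = 0.3333·log₂(0.3333/0.0926) = 0.61585

D_KL(P||Q) = -0.14649 - 0.14998 + 0.61585 = 0.31938 ≈ 0.3194 bits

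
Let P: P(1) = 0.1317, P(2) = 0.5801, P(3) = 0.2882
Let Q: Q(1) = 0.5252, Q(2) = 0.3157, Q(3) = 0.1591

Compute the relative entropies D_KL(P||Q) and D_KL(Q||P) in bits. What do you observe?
D_KL(P||Q) = 0.4934 bits, D_KL(Q||P) = 0.6346 bits. The two directions give different values (D_KL(Q||P) exceeds D_KL(P||Q) by 0.1412 bits): KL divergence is asymmetric.

D_KL(P||Q) = Σ P(x) log₂(P(x)/Q(x))

Computing term by term:
  P(1)·log₂(P(1)/Q(1)) = 0.1317·log₂(0.1317/0.5252) = -0.26282
  P(2)·log₂(P(2)/Q(2)) = 0.5801·log₂(0.5801/0.3157) = 0.50918
  P(3)·log₂(P(3)/Q(3)) = 0.2882·log₂(0.2882/0.1591) = 0.24703

D_KL(P||Q) = -0.26282 + 0.50918 + 0.24703 = 0.49339 ≈ 0.4934 bits

D_KL(Q||P) = Σ Q(x) log₂(Q(x)/P(x))

Computing term by term:
  Q(1)·log₂(Q(1)/P(1)) = 0.5252·log₂(0.5252/0.1317) = 1.04810
  Q(2)·log₂(Q(2)/P(2)) = 0.3157·log₂(0.3157/0.5801) = -0.27710
  Q(3)·log₂(Q(3)/P(3)) = 0.1591·log₂(0.1591/0.2882) = -0.13637

D_KL(Q||P) = 1.04810 - 0.27710 - 0.13637 = 0.63463 ≈ 0.6346 bits

These are NOT equal (difference: 0.1412 bits). KL divergence is asymmetric: D_KL(P||Q) ≠ D_KL(Q||P) in general.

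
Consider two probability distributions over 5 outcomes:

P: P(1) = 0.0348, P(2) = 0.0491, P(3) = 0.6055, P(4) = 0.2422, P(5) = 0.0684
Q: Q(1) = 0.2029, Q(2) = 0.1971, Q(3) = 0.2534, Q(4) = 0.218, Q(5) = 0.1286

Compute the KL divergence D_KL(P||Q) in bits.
0.5485 bits

D_KL(P||Q) = Σ P(x) log₂(P(x)/Q(x))

Computing term by term:
  P(1)·log₂(P(1)/Q(1)) = 0.0348·log₂(0.0348/0.2029) = -0.08852
  P(2)·log₂(P(2)/Q(2)) = 0.0491·log₂(0.0491/0.1971) = -0.09845
  P(3)·log₂(P(3)/Q(3)) = 0.6055·log₂(0.6055/0.2534) = 0.76094
  P(4)·log₂(P(4)/Q(4)) = 0.2422·log₂(0.2422/0.218) = 0.03678
  P(5)·log₂(P(5)/Q(5)) = 0.0684·log₂(0.0684/0.1286) = -0.06230

D_KL(P||Q) = -0.08852 - 0.09845 + 0.76094 + 0.03678 - 0.06230 = 0.54845 ≈ 0.5485 bits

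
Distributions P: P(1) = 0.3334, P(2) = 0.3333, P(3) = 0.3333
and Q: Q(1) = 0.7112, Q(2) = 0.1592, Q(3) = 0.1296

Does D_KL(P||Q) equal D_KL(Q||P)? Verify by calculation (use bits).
D_KL(P||Q) = 0.4451 bits, D_KL(Q||P) = 0.4310 bits. No — D_KL(P||Q) ≠ D_KL(Q||P) for this pair.

D_KL(P||Q) = Σ P(x) log₂(P(x)/Q(x))

Computing term by term:
  P(1)·log₂(P(1)/Q(1)) = 0.3334·log₂(0.3334/0.7112) = -0.36441
  P(2)·log₂(P(2)/Q(2)) = 0.3333·log₂(0.3333/0.1592) = 0.35529
  P(3)·log₂(P(3)/Q(3)) = 0.3333·log₂(0.3333/0.1296) = 0.45421

D_KL(P||Q) = -0.36441 + 0.35529 + 0.45421 = 0.44509 ≈ 0.4451 bits

D_KL(Q||P) = Σ Q(x) log₂(Q(x)/P(x))

Computing term by term:
  Q(1)·log₂(Q(1)/P(1)) = 0.7112·log₂(0.7112/0.3334) = 0.77734
  Q(2)·log₂(Q(2)/P(2)) = 0.1592·log₂(0.1592/0.3333) = -0.16970
  Q(3)·log₂(Q(3)/P(3)) = 0.1296·log₂(0.1296/0.3333) = -0.17661

D_KL(Q||P) = 0.77734 - 0.16970 - 0.17661 = 0.43103 ≈ 0.4310 bits

These are NOT equal (difference: 0.0141 bits). KL divergence is asymmetric: D_KL(P||Q) ≠ D_KL(Q||P) in general.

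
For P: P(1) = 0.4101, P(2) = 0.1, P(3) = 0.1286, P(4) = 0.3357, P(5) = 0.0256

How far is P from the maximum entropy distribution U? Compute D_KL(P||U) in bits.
0.4178 bits

U(i) = 1/5 for all i

D_KL(P||U) = Σ P(x) log₂(P(x) / (1/5))
           = Σ P(x) log₂(P(x)) + log₂(5)
           = log₂(5) - H(P)

H(P) = -Σ P(x) log₂(P(x)):
  -P(1)·log₂(P(1)) = -(0.4101)·log₂(0.4101) = 0.52737
  -P(2)·log₂(P(2)) = -(0.1)·log₂(0.1) = 0.33219
  -P(3)·log₂(P(3)) = -(0.1286)·log₂(0.1286) = 0.38053
  -P(4)·log₂(P(4)) = -(0.3357)·log₂(0.3357) = 0.52865
  -P(5)·log₂(P(5)) = -(0.0256)·log₂(0.0256) = 0.13537
H(P) = 0.52737 + 0.33219 + 0.38053 + 0.52865 + 0.13537 = 1.90411 bits

log₂(5) = 2.32193 bits

D_KL(P||U) = 2.32193 - 1.90411 = 0.41782 ≈ 0.4178 bits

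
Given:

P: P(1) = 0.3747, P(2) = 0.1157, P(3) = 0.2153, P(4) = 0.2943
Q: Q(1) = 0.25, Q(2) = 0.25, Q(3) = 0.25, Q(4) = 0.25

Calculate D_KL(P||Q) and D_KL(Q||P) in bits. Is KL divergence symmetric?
D_KL(P||Q) = 0.1130 bits, D_KL(Q||P) = 0.1270 bits. No, KL divergence is not symmetric.

D_KL(P||Q) = Σ P(x) log₂(P(x)/Q(x))

Computing term by term:
  P(1)·log₂(P(1)/Q(1)) = 0.3747·log₂(0.3747/0.25) = 0.21875
  P(2)·log₂(P(2)/Q(2)) = 0.1157·log₂(0.1157/0.25) = -0.12861
  P(3)·log₂(P(3)/Q(3)) = 0.2153·log₂(0.2153/0.25) = -0.04641
  P(4)·log₂(P(4)/Q(4)) = 0.2943·log₂(0.2943/0.25) = 0.06927

D_KL(P||Q) = 0.21875 - 0.12861 - 0.04641 + 0.06927 = 0.11300 ≈ 0.1130 bits

D_KL(Q||P) = Σ Q(x) log₂(Q(x)/P(x))

Computing term by term:
  Q(1)·log₂(Q(1)/P(1)) = 0.25·log₂(0.25/0.3747) = -0.14595
  Q(2)·log₂(Q(2)/P(2)) = 0.25·log₂(0.25/0.1157) = 0.27788
  Q(3)·log₂(Q(3)/P(3)) = 0.25·log₂(0.25/0.2153) = 0.05389
  Q(4)·log₂(Q(4)/P(4)) = 0.25·log₂(0.25/0.2943) = -0.05884

D_KL(Q||P) = -0.14595 + 0.27788 + 0.05389 - 0.05884 = 0.12698 ≈ 0.1270 bits

These are NOT equal (difference: 0.0140 bits). KL divergence is asymmetric: D_KL(P||Q) ≠ D_KL(Q||P) in general.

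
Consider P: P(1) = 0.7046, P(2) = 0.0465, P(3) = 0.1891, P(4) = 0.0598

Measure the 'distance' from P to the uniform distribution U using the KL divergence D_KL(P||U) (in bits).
0.7409 bits

U(i) = 1/4 for all i

D_KL(P||U) = Σ P(x) log₂(P(x) / (1/4))
           = Σ P(x) log₂(P(x)) + log₂(4)
           = log₂(4) - H(P)

H(P) = -Σ P(x) log₂(P(x)):
  -P(1)·log₂(P(1)) = -(0.7046)·log₂(0.7046) = 0.35591
  -P(2)·log₂(P(2)) = -(0.0465)·log₂(0.0465) = 0.20584
  -P(3)·log₂(P(3)) = -(0.1891)·log₂(0.1891) = 0.45437
  -P(4)·log₂(P(4)) = -(0.0598)·log₂(0.0598) = 0.24301
H(P) = 0.35591 + 0.20584 + 0.45437 + 0.24301 = 1.25913 bits

log₂(4) = 2.00000 bits

D_KL(P||U) = 2.00000 - 1.25913 = 0.74087 ≈ 0.7409 bits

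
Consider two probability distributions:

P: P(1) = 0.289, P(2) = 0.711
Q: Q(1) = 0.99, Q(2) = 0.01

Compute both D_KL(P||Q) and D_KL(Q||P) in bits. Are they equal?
D_KL(P||Q) = 3.8605 bits, D_KL(Q||P) = 1.6971 bits. No, they are not equal.

D_KL(P||Q) = Σ P(x) log₂(P(x)/Q(x))

Computing term by term:
  P(1)·log₂(P(1)/Q(1)) = 0.289·log₂(0.289/0.99) = -0.51337
  P(2)·log₂(P(2)/Q(2)) = 0.711·log₂(0.711/0.01) = 4.37391

D_KL(P||Q) = -0.51337 + 4.37391 = 3.86054 ≈ 3.8605 bits

D_KL(Q||P) = Σ Q(x) log₂(Q(x)/P(x))

Computing term by term:
  Q(1)·log₂(Q(1)/P(1)) = 0.99·log₂(0.99/0.289) = 1.75860
  Q(2)·log₂(Q(2)/P(2)) = 0.01·log₂(0.01/0.711) = -0.06152

D_KL(Q||P) = 1.75860 - 0.06152 = 1.69708 ≈ 1.6971 bits

These are NOT equal (difference: 2.1634 bits). KL divergence is asymmetric: D_KL(P||Q) ≠ D_KL(Q||P) in general.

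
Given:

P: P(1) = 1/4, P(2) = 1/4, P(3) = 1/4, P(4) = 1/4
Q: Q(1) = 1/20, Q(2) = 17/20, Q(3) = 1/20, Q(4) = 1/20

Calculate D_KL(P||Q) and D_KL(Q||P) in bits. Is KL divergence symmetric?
D_KL(P||Q) = 1.3001 bits, D_KL(Q||P) = 1.1524 bits. No, KL divergence is not symmetric.

D_KL(P||Q) = Σ P(x) log₂(P(x)/Q(x))

Computing term by term:
  P(1)·log₂(P(1)/Q(1)) = (1/4)·log₂((1/4)/(1/20)) = 0.58048
  P(2)·log₂(P(2)/Q(2)) = (1/4)·log₂((1/4)/(17/20)) = -0.44138
  P(3)·log₂(P(3)/Q(3)) = (1/4)·log₂((1/4)/(1/20)) = 0.58048
  P(4)·log₂(P(4)/Q(4)) = (1/4)·log₂((1/4)/(1/20)) = 0.58048

D_KL(P||Q) = 0.58048 - 0.44138 + 0.58048 + 0.58048 = 1.30006 ≈ 1.3001 bits

D_KL(Q||P) = Σ Q(x) log₂(Q(x)/P(x))

Computing term by term:
  Q(1)·log₂(Q(1)/P(1)) = (1/20)·log₂((1/20)/(1/4)) = -0.11610
  Q(2)·log₂(Q(2)/P(2)) = (17/20)·log₂((17/20)/(1/4)) = 1.50070
  Q(3)·log₂(Q(3)/P(3)) = (1/20)·log₂((1/20)/(1/4)) = -0.11610
  Q(4)·log₂(Q(4)/P(4)) = (1/20)·log₂((1/20)/(1/4)) = -0.11610

D_KL(Q||P) = -0.11610 + 1.50070 - 0.11610 - 0.11610 = 1.15240 ≈ 1.1524 bits

These are NOT equal (difference: 0.1477 bits). KL divergence is asymmetric: D_KL(P||Q) ≠ D_KL(Q||P) in general.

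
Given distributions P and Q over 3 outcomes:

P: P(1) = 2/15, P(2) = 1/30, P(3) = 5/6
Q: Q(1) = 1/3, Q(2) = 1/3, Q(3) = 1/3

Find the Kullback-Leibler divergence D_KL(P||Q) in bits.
0.8146 bits

D_KL(P||Q) = Σ P(x) log₂(P(x)/Q(x))

Computing term by term:
  P(1)·log₂(P(1)/Q(1)) = (2/15)·log₂((2/15)/(1/3)) = -0.17626
  P(2)·log₂(P(2)/Q(2)) = (1/30)·log₂((1/30)/(1/3)) = -0.11073
  P(3)·log₂(P(3)/Q(3)) = (5/6)·log₂((5/6)/(1/3)) = 1.10161

D_KL(P||Q) = -0.17626 - 0.11073 + 1.10161 = 0.81462 ≈ 0.8146 bits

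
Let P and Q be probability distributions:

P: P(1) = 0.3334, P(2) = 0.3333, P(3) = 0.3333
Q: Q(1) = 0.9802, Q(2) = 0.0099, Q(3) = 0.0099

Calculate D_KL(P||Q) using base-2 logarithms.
2.8631 bits

D_KL(P||Q) = Σ P(x) log₂(P(x)/Q(x))

Computing term by term:
  P(1)·log₂(P(1)/Q(1)) = 0.3334·log₂(0.3334/0.9802) = -0.51871
  P(2)·log₂(P(2)/Q(2)) = 0.3333·log₂(0.3333/0.0099) = 1.69091
  P(3)·log₂(P(3)/Q(3)) = 0.3333·log₂(0.3333/0.0099) = 1.69091

D_KL(P||Q) = -0.51871 + 1.69091 + 1.69091 = 2.86311 ≈ 2.8631 bits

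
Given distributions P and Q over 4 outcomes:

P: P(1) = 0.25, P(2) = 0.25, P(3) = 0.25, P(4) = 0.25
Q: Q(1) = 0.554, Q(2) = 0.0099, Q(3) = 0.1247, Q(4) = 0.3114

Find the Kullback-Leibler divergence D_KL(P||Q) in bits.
1.0493 bits

D_KL(P||Q) = Σ P(x) log₂(P(x)/Q(x))

Computing term by term:
  P(1)·log₂(P(1)/Q(1)) = 0.25·log₂(0.25/0.554) = -0.28699
  P(2)·log₂(P(2)/Q(2)) = 0.25·log₂(0.25/0.0099) = 1.16459
  P(3)·log₂(P(3)/Q(3)) = 0.25·log₂(0.25/0.1247) = 0.25087
  P(4)·log₂(P(4)/Q(4)) = 0.25·log₂(0.25/0.3114) = -0.07921

D_KL(P||Q) = -0.28699 + 1.16459 + 0.25087 - 0.07921 = 1.04926 ≈ 1.0493 bits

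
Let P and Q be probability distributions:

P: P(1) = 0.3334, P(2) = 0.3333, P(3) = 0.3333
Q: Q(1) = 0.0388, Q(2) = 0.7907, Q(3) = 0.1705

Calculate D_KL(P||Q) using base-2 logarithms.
0.9415 bits

D_KL(P||Q) = Σ P(x) log₂(P(x)/Q(x))

Computing term by term:
  P(1)·log₂(P(1)/Q(1)) = 0.3334·log₂(0.3334/0.0388) = 1.03458
  P(2)·log₂(P(2)/Q(2)) = 0.3333·log₂(0.3333/0.7907) = -0.41539
  P(3)·log₂(P(3)/Q(3)) = 0.3333·log₂(0.3333/0.1705) = 0.32232

D_KL(P||Q) = 1.03458 - 0.41539 + 0.32232 = 0.94151 ≈ 0.9415 bits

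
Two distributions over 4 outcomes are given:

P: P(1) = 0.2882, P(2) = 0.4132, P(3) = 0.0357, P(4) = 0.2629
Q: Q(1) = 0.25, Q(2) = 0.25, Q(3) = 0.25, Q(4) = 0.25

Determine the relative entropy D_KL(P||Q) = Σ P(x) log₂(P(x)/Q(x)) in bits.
0.2775 bits

D_KL(P||Q) = Σ P(x) log₂(P(x)/Q(x))

Computing term by term:
  P(1)·log₂(P(1)/Q(1)) = 0.2882·log₂(0.2882/0.25) = 0.05912
  P(2)·log₂(P(2)/Q(2)) = 0.4132·log₂(0.4132/0.25) = 0.29953
  P(3)·log₂(P(3)/Q(3)) = 0.0357·log₂(0.0357/0.25) = -0.10024
  P(4)·log₂(P(4)/Q(4)) = 0.2629·log₂(0.2629/0.25) = 0.01908

D_KL(P||Q) = 0.05912 + 0.29953 - 0.10024 + 0.01908 = 0.27749 ≈ 0.2775 bits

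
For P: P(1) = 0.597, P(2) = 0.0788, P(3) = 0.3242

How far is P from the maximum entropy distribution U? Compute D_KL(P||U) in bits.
0.3250 bits

U(i) = 1/3 for all i

D_KL(P||U) = Σ P(x) log₂(P(x) / (1/3))
           = Σ P(x) log₂(P(x)) + log₂(3)
           = log₂(3) - H(P)

H(P) = -Σ P(x) log₂(P(x)):
  -P(1)·log₂(P(1)) = -(0.597)·log₂(0.597) = 0.44429
  -P(2)·log₂(P(2)) = -(0.0788)·log₂(0.0788) = 0.28885
  -P(3)·log₂(P(3)) = -(0.3242)·log₂(0.3242) = 0.52684
H(P) = 0.44429 + 0.28885 + 0.52684 = 1.25998 bits

log₂(3) = 1.58496 bits

D_KL(P||U) = 1.58496 - 1.25998 = 0.32498 ≈ 0.3250 bits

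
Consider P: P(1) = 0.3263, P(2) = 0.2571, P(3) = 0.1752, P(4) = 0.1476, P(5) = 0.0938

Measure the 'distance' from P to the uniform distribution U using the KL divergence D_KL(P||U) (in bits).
0.1230 bits

U(i) = 1/5 for all i

D_KL(P||U) = Σ P(x) log₂(P(x) / (1/5))
           = Σ P(x) log₂(P(x)) + log₂(5)
           = log₂(5) - H(P)

H(P) = -Σ P(x) log₂(P(x)):
  -P(1)·log₂(P(1)) = -(0.3263)·log₂(0.3263) = 0.52721
  -P(2)·log₂(P(2)) = -(0.2571)·log₂(0.2571) = 0.50381
  -P(3)·log₂(P(3)) = -(0.1752)·log₂(0.1752) = 0.44026
  -P(4)·log₂(P(4)) = -(0.1476)·log₂(0.1476) = 0.40741
  -P(5)·log₂(P(5)) = -(0.0938)·log₂(0.0938) = 0.32026
H(P) = 0.52721 + 0.50381 + 0.44026 + 0.40741 + 0.32026 = 2.19895 bits

log₂(5) = 2.32193 bits

D_KL(P||U) = 2.32193 - 2.19895 = 0.12298 ≈ 0.1230 bits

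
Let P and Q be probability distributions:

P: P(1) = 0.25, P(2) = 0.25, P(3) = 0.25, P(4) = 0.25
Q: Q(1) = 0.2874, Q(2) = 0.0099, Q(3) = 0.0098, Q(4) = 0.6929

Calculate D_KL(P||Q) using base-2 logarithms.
1.9149 bits

D_KL(P||Q) = Σ P(x) log₂(P(x)/Q(x))

Computing term by term:
  P(1)·log₂(P(1)/Q(1)) = 0.25·log₂(0.25/0.2874) = -0.05028
  P(2)·log₂(P(2)/Q(2)) = 0.25·log₂(0.25/0.0099) = 1.16459
  P(3)·log₂(P(3)/Q(3)) = 0.25·log₂(0.25/0.0098) = 1.16825
  P(4)·log₂(P(4)/Q(4)) = 0.25·log₂(0.25/0.6929) = -0.36768

D_KL(P||Q) = -0.05028 + 1.16459 + 1.16825 - 0.36768 = 1.91488 ≈ 1.9149 bits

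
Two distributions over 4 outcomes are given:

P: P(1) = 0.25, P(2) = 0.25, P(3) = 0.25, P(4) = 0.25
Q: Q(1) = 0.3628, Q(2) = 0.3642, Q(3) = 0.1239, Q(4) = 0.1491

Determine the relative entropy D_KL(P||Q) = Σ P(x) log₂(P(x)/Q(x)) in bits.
0.1696 bits

D_KL(P||Q) = Σ P(x) log₂(P(x)/Q(x))

Computing term by term:
  P(1)·log₂(P(1)/Q(1)) = 0.25·log₂(0.25/0.3628) = -0.13431
  P(2)·log₂(P(2)/Q(2)) = 0.25·log₂(0.25/0.3642) = -0.13570
  P(3)·log₂(P(3)/Q(3)) = 0.25·log₂(0.25/0.1239) = 0.25319
  P(4)·log₂(P(4)/Q(4)) = 0.25·log₂(0.25/0.1491) = 0.18641

D_KL(P||Q) = -0.13431 - 0.13570 + 0.25319 + 0.18641 = 0.16959 ≈ 0.1696 bits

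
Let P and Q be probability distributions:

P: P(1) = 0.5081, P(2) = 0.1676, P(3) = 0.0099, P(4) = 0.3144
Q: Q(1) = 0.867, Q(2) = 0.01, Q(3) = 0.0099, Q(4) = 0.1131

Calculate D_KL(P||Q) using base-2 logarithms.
0.7537 bits

D_KL(P||Q) = Σ P(x) log₂(P(x)/Q(x))

Computing term by term:
  P(1)·log₂(P(1)/Q(1)) = 0.5081·log₂(0.5081/0.867) = -0.39170
  P(2)·log₂(P(2)/Q(2)) = 0.1676·log₂(0.1676/0.01) = 0.68162
  P(3)·log₂(P(3)/Q(3)) = 0.0099·log₂(0.0099/0.0099) = 0.00000
  P(4)·log₂(P(4)/Q(4)) = 0.3144·log₂(0.3144/0.1131) = 0.46374

D_KL(P||Q) = -0.39170 + 0.68162 + 0.00000 + 0.46374 = 0.75366 ≈ 0.7537 bits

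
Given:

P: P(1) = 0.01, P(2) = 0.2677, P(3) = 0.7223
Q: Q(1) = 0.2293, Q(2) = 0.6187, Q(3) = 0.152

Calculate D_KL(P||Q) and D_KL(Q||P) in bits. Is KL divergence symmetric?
D_KL(P||Q) = 1.2554 bits, D_KL(Q||P) = 1.4422 bits. No, KL divergence is not symmetric.

D_KL(P||Q) = Σ P(x) log₂(P(x)/Q(x))

Computing term by term:
  P(1)·log₂(P(1)/Q(1)) = 0.01·log₂(0.01/0.2293) = -0.04519
  P(2)·log₂(P(2)/Q(2)) = 0.2677·log₂(0.2677/0.6187) = -0.32355
  P(3)·log₂(P(3)/Q(3)) = 0.7223·log₂(0.7223/0.152) = 1.62411

D_KL(P||Q) = -0.04519 - 0.32355 + 1.62411 = 1.25537 ≈ 1.2554 bits

D_KL(Q||P) = Σ Q(x) log₂(Q(x)/P(x))

Computing term by term:
  Q(1)·log₂(Q(1)/P(1)) = 0.2293·log₂(0.2293/0.01) = 1.03624
  Q(2)·log₂(Q(2)/P(2)) = 0.6187·log₂(0.6187/0.2677) = 0.74777
  Q(3)·log₂(Q(3)/P(3)) = 0.152·log₂(0.152/0.7223) = -0.34178

D_KL(Q||P) = 1.03624 + 0.74777 - 0.34178 = 1.44223 ≈ 1.4422 bits

These are NOT equal (difference: 0.1868 bits). KL divergence is asymmetric: D_KL(P||Q) ≠ D_KL(Q||P) in general.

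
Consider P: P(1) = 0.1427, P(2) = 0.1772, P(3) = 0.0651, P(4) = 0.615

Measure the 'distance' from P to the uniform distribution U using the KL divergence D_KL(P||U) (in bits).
0.4689 bits

U(i) = 1/4 for all i

D_KL(P||U) = Σ P(x) log₂(P(x) / (1/4))
           = Σ P(x) log₂(P(x)) + log₂(4)
           = log₂(4) - H(P)

H(P) = -Σ P(x) log₂(P(x)):
  -P(1)·log₂(P(1)) = -(0.1427)·log₂(0.1427) = 0.40084
  -P(2)·log₂(P(2)) = -(0.1772)·log₂(0.1772) = 0.44239
  -P(3)·log₂(P(3)) = -(0.0651)·log₂(0.0651) = 0.25657
  -P(4)·log₂(P(4)) = -(0.615)·log₂(0.615) = 0.43133
H(P) = 0.40084 + 0.44239 + 0.25657 + 0.43133 = 1.53113 bits

log₂(4) = 2.00000 bits

D_KL(P||U) = 2.00000 - 1.53113 = 0.46887 ≈ 0.4689 bits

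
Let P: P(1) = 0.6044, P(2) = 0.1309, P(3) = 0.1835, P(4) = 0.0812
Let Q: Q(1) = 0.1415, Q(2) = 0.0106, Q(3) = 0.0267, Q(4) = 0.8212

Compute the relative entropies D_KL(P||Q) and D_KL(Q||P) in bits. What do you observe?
D_KL(P||Q) = 1.9800 bits, D_KL(Q||P) = 2.3322 bits. The two directions give different values (D_KL(Q||P) exceeds D_KL(P||Q) by 0.3522 bits): KL divergence is asymmetric.

D_KL(P||Q) = Σ P(x) log₂(P(x)/Q(x))

Computing term by term:
  P(1)·log₂(P(1)/Q(1)) = 0.6044·log₂(0.6044/0.1415) = 1.26604
  P(2)·log₂(P(2)/Q(2)) = 0.1309·log₂(0.1309/0.0106) = 0.47469
  P(3)·log₂(P(3)/Q(3)) = 0.1835·log₂(0.1835/0.0267) = 0.51029
  P(4)·log₂(P(4)/Q(4)) = 0.0812·log₂(0.0812/0.8212) = -0.27106

D_KL(P||Q) = 1.26604 + 0.47469 + 0.51029 - 0.27106 = 1.97996 ≈ 1.9800 bits

D_KL(Q||P) = Σ Q(x) log₂(Q(x)/P(x))

Computing term by term:
  Q(1)·log₂(Q(1)/P(1)) = 0.1415·log₂(0.1415/0.6044) = -0.29640
  Q(2)·log₂(Q(2)/P(2)) = 0.0106·log₂(0.0106/0.1309) = -0.03844
  Q(3)·log₂(Q(3)/P(3)) = 0.0267·log₂(0.0267/0.1835) = -0.07425
  Q(4)·log₂(Q(4)/P(4)) = 0.8212·log₂(0.8212/0.0812) = 2.74132

D_KL(Q||P) = -0.29640 - 0.03844 - 0.07425 + 2.74132 = 2.33223 ≈ 2.3322 bits

These are NOT equal (difference: 0.3522 bits). KL divergence is asymmetric: D_KL(P||Q) ≠ D_KL(Q||P) in general.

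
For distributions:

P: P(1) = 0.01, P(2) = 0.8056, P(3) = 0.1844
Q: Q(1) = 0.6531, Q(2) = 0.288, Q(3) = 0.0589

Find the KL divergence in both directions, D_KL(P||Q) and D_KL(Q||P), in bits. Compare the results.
D_KL(P||Q) = 1.4388 bits, D_KL(Q||P) = 3.4133 bits. D_KL(Q||P) is larger than D_KL(P||Q) by 1.9745 bits; the two directions differ.

D_KL(P||Q) = Σ P(x) log₂(P(x)/Q(x))

Computing term by term:
  P(1)·log₂(P(1)/Q(1)) = 0.01·log₂(0.01/0.6531) = -0.06029
  P(2)·log₂(P(2)/Q(2)) = 0.8056·log₂(0.8056/0.288) = 1.19551
  P(3)·log₂(P(3)/Q(3)) = 0.1844·log₂(0.1844/0.0589) = 0.30361

D_KL(P||Q) = -0.06029 + 1.19551 + 0.30361 = 1.43883 ≈ 1.4388 bits

D_KL(Q||P) = Σ Q(x) log₂(Q(x)/P(x))

Computing term by term:
  Q(1)·log₂(Q(1)/P(1)) = 0.6531·log₂(0.6531/0.01) = 3.93769
  Q(2)·log₂(Q(2)/P(2)) = 0.288·log₂(0.288/0.8056) = -0.42739
  Q(3)·log₂(Q(3)/P(3)) = 0.0589·log₂(0.0589/0.1844) = -0.09698

D_KL(Q||P) = 3.93769 - 0.42739 - 0.09698 = 3.41332 ≈ 3.4133 bits

These are NOT equal (difference: 1.9745 bits). KL divergence is asymmetric: D_KL(P||Q) ≠ D_KL(Q||P) in general.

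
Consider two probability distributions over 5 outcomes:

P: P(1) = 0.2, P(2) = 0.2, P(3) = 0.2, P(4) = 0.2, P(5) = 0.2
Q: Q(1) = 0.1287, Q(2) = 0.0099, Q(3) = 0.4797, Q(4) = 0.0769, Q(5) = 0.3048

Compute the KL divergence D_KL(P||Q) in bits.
0.8963 bits

D_KL(P||Q) = Σ P(x) log₂(P(x)/Q(x))

Computing term by term:
  P(1)·log₂(P(1)/Q(1)) = 0.2·log₂(0.2/0.1287) = 0.12720
  P(2)·log₂(P(2)/Q(2)) = 0.2·log₂(0.2/0.0099) = 0.86729
  P(3)·log₂(P(3)/Q(3)) = 0.2·log₂(0.2/0.4797) = -0.25243
  P(4)·log₂(P(4)/Q(4)) = 0.2·log₂(0.2/0.0769) = 0.27579
  P(5)·log₂(P(5)/Q(5)) = 0.2·log₂(0.2/0.3048) = -0.12157

D_KL(P||Q) = 0.12720 + 0.86729 - 0.25243 + 0.27579 - 0.12157 = 0.89628 ≈ 0.8963 bits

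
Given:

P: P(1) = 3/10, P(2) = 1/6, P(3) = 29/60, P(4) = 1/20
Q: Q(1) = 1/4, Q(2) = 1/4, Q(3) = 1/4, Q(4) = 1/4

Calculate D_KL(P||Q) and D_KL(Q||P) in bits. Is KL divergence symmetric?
D_KL(P||Q) = 0.3250 bits, D_KL(Q||P) = 0.4232 bits. No, KL divergence is not symmetric.

D_KL(P||Q) = Σ P(x) log₂(P(x)/Q(x))

Computing term by term:
  P(1)·log₂(P(1)/Q(1)) = (3/10)·log₂((3/10)/(1/4)) = 0.07891
  P(2)·log₂(P(2)/Q(2)) = (1/6)·log₂((1/6)/(1/4)) = -0.09749
  P(3)·log₂(P(3)/Q(3)) = (29/60)·log₂((29/60)/(1/4)) = 0.45969
  P(4)·log₂(P(4)/Q(4)) = (1/20)·log₂((1/20)/(1/4)) = -0.11610

D_KL(P||Q) = 0.07891 - 0.09749 + 0.45969 - 0.11610 = 0.32501 ≈ 0.3250 bits

D_KL(Q||P) = Σ Q(x) log₂(Q(x)/P(x))

Computing term by term:
  Q(1)·log₂(Q(1)/P(1)) = (1/4)·log₂((1/4)/(3/10)) = -0.06576
  Q(2)·log₂(Q(2)/P(2)) = (1/4)·log₂((1/4)/(1/6)) = 0.14624
  Q(3)·log₂(Q(3)/P(3)) = (1/4)·log₂((1/4)/(29/60)) = -0.23777
  Q(4)·log₂(Q(4)/P(4)) = (1/4)·log₂((1/4)/(1/20)) = 0.58048

D_KL(Q||P) = -0.06576 + 0.14624 - 0.23777 + 0.58048 = 0.42319 ≈ 0.4232 bits

These are NOT equal (difference: 0.0982 bits). KL divergence is asymmetric: D_KL(P||Q) ≠ D_KL(Q||P) in general.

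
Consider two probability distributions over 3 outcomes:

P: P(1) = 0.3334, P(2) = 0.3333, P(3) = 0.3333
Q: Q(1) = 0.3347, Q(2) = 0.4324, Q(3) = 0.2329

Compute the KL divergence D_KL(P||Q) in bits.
0.0453 bits

D_KL(P||Q) = Σ P(x) log₂(P(x)/Q(x))

Computing term by term:
  P(1)·log₂(P(1)/Q(1)) = 0.3334·log₂(0.3334/0.3347) = -0.00187
  P(2)·log₂(P(2)/Q(2)) = 0.3333·log₂(0.3333/0.4324) = -0.12517
  P(3)·log₂(P(3)/Q(3)) = 0.3333·log₂(0.3333/0.2329) = 0.17235

D_KL(P||Q) = -0.00187 - 0.12517 + 0.17235 = 0.04531 ≈ 0.0453 bits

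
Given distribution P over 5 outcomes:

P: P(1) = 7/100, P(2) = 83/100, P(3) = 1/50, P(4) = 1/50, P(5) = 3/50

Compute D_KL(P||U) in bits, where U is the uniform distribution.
1.3610 bits

U(i) = 1/5 for all i

D_KL(P||U) = Σ P(x) log₂(P(x) / (1/5))
           = Σ P(x) log₂(P(x)) + log₂(5)
           = log₂(5) - H(P)

H(P) = -Σ P(x) log₂(P(x)):
  -P(1)·log₂(P(1)) = -(7/100)·log₂(7/100) = 0.26856
  -P(2)·log₂(P(2)) = -(83/100)·log₂(83/100) = 0.22312
  -P(3)·log₂(P(3)) = -(1/50)·log₂(1/50) = 0.11288
  -P(4)·log₂(P(4)) = -(1/50)·log₂(1/50) = 0.11288
  -P(5)·log₂(P(5)) = -(3/50)·log₂(3/50) = 0.24353
H(P) = 0.26856 + 0.22312 + 0.11288 + 0.11288 + 0.24353 = 0.96097 bits

log₂(5) = 2.32193 bits

D_KL(P||U) = 2.32193 - 0.96097 = 1.36096 ≈ 1.3610 bits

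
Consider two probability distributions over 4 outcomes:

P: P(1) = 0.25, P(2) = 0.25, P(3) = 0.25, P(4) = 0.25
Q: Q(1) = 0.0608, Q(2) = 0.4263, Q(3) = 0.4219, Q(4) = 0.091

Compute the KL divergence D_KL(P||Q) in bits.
0.4932 bits

D_KL(P||Q) = Σ P(x) log₂(P(x)/Q(x))

Computing term by term:
  P(1)·log₂(P(1)/Q(1)) = 0.25·log₂(0.25/0.0608) = 0.50995
  P(2)·log₂(P(2)/Q(2)) = 0.25·log₂(0.25/0.4263) = -0.19249
  P(3)·log₂(P(3)/Q(3)) = 0.25·log₂(0.25/0.4219) = -0.18874
  P(4)·log₂(P(4)/Q(4)) = 0.25·log₂(0.25/0.091) = 0.36450

D_KL(P||Q) = 0.50995 - 0.19249 - 0.18874 + 0.36450 = 0.49322 ≈ 0.4932 bits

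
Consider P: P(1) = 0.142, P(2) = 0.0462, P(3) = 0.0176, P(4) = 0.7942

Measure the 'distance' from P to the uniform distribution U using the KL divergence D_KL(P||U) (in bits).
1.0286 bits

U(i) = 1/4 for all i

D_KL(P||U) = Σ P(x) log₂(P(x) / (1/4))
           = Σ P(x) log₂(P(x)) + log₂(4)
           = log₂(4) - H(P)

H(P) = -Σ P(x) log₂(P(x)):
  -P(1)·log₂(P(1)) = -(0.142)·log₂(0.142) = 0.39988
  -P(2)·log₂(P(2)) = -(0.0462)·log₂(0.0462) = 0.20494
  -P(3)·log₂(P(3)) = -(0.0176)·log₂(0.0176) = 0.10258
  -P(4)·log₂(P(4)) = -(0.7942)·log₂(0.7942) = 0.26401
H(P) = 0.39988 + 0.20494 + 0.10258 + 0.26401 = 0.97141 bits

log₂(4) = 2.00000 bits

D_KL(P||U) = 2.00000 - 0.97141 = 1.02859 ≈ 1.0286 bits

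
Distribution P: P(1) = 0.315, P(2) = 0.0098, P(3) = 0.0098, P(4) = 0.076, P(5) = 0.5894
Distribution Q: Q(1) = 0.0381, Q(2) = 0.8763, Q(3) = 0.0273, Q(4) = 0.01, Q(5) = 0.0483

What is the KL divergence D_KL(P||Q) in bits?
3.2316 bits

D_KL(P||Q) = Σ P(x) log₂(P(x)/Q(x))

Computing term by term:
  P(1)·log₂(P(1)/Q(1)) = 0.315·log₂(0.315/0.0381) = 0.95996
  P(2)·log₂(P(2)/Q(2)) = 0.0098·log₂(0.0098/0.8763) = -0.06353
  P(3)·log₂(P(3)/Q(3)) = 0.0098·log₂(0.0098/0.0273) = -0.01448
  P(4)·log₂(P(4)/Q(4)) = 0.076·log₂(0.076/0.01) = 0.22238
  P(5)·log₂(P(5)/Q(5)) = 0.5894·log₂(0.5894/0.0483) = 2.12723

D_KL(P||Q) = 0.95996 - 0.06353 - 0.01448 + 0.22238 + 2.12723 = 3.23156 ≈ 3.2316 bits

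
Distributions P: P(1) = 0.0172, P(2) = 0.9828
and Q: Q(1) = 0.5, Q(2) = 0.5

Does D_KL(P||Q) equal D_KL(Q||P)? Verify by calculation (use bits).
D_KL(P||Q) = 0.8746 bits, D_KL(Q||P) = 1.9432 bits. No — D_KL(P||Q) ≠ D_KL(Q||P) for this pair.

D_KL(P||Q) = Σ P(x) log₂(P(x)/Q(x))

Computing term by term:
  P(1)·log₂(P(1)/Q(1)) = 0.0172·log₂(0.0172/0.5) = -0.08362
  P(2)·log₂(P(2)/Q(2)) = 0.9828·log₂(0.9828/0.5) = 0.95820

D_KL(P||Q) = -0.08362 + 0.95820 = 0.87458 ≈ 0.8746 bits

D_KL(Q||P) = Σ Q(x) log₂(Q(x)/P(x))

Computing term by term:
  Q(1)·log₂(Q(1)/P(1)) = 0.5·log₂(0.5/0.0172) = 2.43072
  Q(2)·log₂(Q(2)/P(2)) = 0.5·log₂(0.5/0.9828) = -0.48748

D_KL(Q||P) = 2.43072 - 0.48748 = 1.94324 ≈ 1.9432 bits

These are NOT equal (difference: 1.0686 bits). KL divergence is asymmetric: D_KL(P||Q) ≠ D_KL(Q||P) in general.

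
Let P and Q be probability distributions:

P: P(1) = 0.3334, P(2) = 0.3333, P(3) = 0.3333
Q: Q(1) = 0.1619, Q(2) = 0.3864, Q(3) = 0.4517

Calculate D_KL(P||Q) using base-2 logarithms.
0.1302 bits

D_KL(P||Q) = Σ P(x) log₂(P(x)/Q(x))

Computing term by term:
  P(1)·log₂(P(1)/Q(1)) = 0.3334·log₂(0.3334/0.1619) = 0.34745
  P(2)·log₂(P(2)/Q(2)) = 0.3333·log₂(0.3333/0.3864) = -0.07108
  P(3)·log₂(P(3)/Q(3)) = 0.3333·log₂(0.3333/0.4517) = -0.14617

D_KL(P||Q) = 0.34745 - 0.07108 - 0.14617 = 0.13020 ≈ 0.1302 bits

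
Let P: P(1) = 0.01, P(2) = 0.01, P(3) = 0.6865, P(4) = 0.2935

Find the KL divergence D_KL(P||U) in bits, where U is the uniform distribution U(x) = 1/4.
0.9755 bits

U(i) = 1/4 for all i

D_KL(P||U) = Σ P(x) log₂(P(x) / (1/4))
           = Σ P(x) log₂(P(x)) + log₂(4)
           = log₂(4) - H(P)

H(P) = -Σ P(x) log₂(P(x)):
  -P(1)·log₂(P(1)) = -(0.01)·log₂(0.01) = 0.06644
  -P(2)·log₂(P(2)) = -(0.01)·log₂(0.01) = 0.06644
  -P(3)·log₂(P(3)) = -(0.6865)·log₂(0.6865) = 0.37254
  -P(4)·log₂(P(4)) = -(0.2935)·log₂(0.2935) = 0.51907
H(P) = 0.06644 + 0.06644 + 0.37254 + 0.51907 = 1.02449 bits

log₂(4) = 2.00000 bits

D_KL(P||U) = 2.00000 - 1.02449 = 0.97551 ≈ 0.9755 bits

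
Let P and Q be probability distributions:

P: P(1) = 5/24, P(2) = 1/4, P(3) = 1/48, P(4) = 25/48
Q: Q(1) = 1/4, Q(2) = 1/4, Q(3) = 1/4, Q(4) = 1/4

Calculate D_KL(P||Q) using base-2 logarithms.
0.4220 bits

D_KL(P||Q) = Σ P(x) log₂(P(x)/Q(x))

Computing term by term:
  P(1)·log₂(P(1)/Q(1)) = (5/24)·log₂((5/24)/(1/4)) = -0.05480
  P(2)·log₂(P(2)/Q(2)) = (1/4)·log₂((1/4)/(1/4)) = 0.00000
  P(3)·log₂(P(3)/Q(3)) = (1/48)·log₂((1/48)/(1/4)) = -0.07469
  P(4)·log₂(P(4)/Q(4)) = (25/48)·log₂((25/48)/(1/4)) = 0.55151

D_KL(P||Q) = -0.05480 + 0.00000 - 0.07469 + 0.55151 = 0.42202 ≈ 0.4220 bits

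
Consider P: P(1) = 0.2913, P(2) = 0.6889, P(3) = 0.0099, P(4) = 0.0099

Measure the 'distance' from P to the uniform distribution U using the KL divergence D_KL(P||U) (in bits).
0.9794 bits

U(i) = 1/4 for all i

D_KL(P||U) = Σ P(x) log₂(P(x) / (1/4))
           = Σ P(x) log₂(P(x)) + log₂(4)
           = log₂(4) - H(P)

H(P) = -Σ P(x) log₂(P(x)):
  -P(1)·log₂(P(1)) = -(0.2913)·log₂(0.2913) = 0.51835
  -P(2)·log₂(P(2)) = -(0.6889)·log₂(0.6889) = 0.37038
  -P(3)·log₂(P(3)) = -(0.0099)·log₂(0.0099) = 0.06592
  -P(4)·log₂(P(4)) = -(0.0099)·log₂(0.0099) = 0.06592
H(P) = 0.51835 + 0.37038 + 0.06592 + 0.06592 = 1.02057 bits

log₂(4) = 2.00000 bits

D_KL(P||U) = 2.00000 - 1.02057 = 0.97943 ≈ 0.9794 bits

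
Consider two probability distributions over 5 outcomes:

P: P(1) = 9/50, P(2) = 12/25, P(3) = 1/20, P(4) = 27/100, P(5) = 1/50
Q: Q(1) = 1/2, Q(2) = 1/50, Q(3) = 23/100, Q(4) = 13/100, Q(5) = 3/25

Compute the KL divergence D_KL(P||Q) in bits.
2.0584 bits

D_KL(P||Q) = Σ P(x) log₂(P(x)/Q(x))

Computing term by term:
  P(1)·log₂(P(1)/Q(1)) = (9/50)·log₂((9/50)/(1/2)) = -0.26531
  P(2)·log₂(P(2)/Q(2)) = (12/25)·log₂((12/25)/(1/50)) = 2.20078
  P(3)·log₂(P(3)/Q(3)) = (1/20)·log₂((1/20)/(23/100)) = -0.11008
  P(4)·log₂(P(4)/Q(4)) = (27/100)·log₂((27/100)/(13/100)) = 0.28470
  P(5)·log₂(P(5)/Q(5)) = (1/50)·log₂((1/50)/(3/25)) = -0.05170

D_KL(P||Q) = -0.26531 + 2.20078 - 0.11008 + 0.28470 - 0.05170 = 2.05839 ≈ 2.0584 bits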